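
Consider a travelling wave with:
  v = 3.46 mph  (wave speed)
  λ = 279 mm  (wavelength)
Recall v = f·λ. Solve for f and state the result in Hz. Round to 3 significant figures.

Rearranging: f = v/λ.
v = 3.46 mph = 1.547 m/s; λ = 279 mm = 0.2790 m.
f = 5.544 Hz

5.54 Hz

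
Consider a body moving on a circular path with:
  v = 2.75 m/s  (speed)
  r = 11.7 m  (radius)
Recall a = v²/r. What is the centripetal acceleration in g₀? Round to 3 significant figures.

Directly: a = v²/r.
v = 2.75 m/s; r = 11.7 m.
a = 0.6464 m/s²
0.6464 m/s² × (1 g₀ / 9.807 m/s²) = 0.06591 g₀

0.0659 g₀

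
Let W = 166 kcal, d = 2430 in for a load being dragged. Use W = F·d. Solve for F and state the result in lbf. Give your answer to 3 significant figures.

Rearranging: F = W/d.
W = 166 kcal = 6.945×10^5 J; d = 2430 in = 61.72 m.
F = 11253 N  (the unit combination reduces to kg·m/s² = N)
11253 N × (1 lbf / 4.448 N) = 2530 lbf

2530 lbf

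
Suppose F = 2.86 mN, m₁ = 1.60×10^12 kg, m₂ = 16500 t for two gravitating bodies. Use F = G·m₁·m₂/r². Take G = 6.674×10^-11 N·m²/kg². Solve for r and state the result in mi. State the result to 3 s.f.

From Newton's law of gravitation: r = √(G·m₁m₂/F).
F = 2.86 mN = 0.002860 N; m₁ = 1.60×10^12 kg; m₂ = 16500 t = 1.650×10^7 kg; G = 6.674×10^-11 N·m²/kg².
r = 7.849×10^5 m
7.849×10^5 m × (1 mi / 1609 m) = 487.7 mi

488 mi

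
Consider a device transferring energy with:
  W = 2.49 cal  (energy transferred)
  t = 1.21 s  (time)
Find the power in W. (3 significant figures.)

8.61 W

Directly: P = W/t.
W = 2.49 cal = 10.42 J; t = 1.21 s.
P = 8.610 W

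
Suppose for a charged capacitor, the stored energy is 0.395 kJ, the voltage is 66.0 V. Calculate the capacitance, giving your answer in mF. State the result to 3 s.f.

Solving E = ½C·V² for C: C = 2E/V².
E = 0.395 kJ = 395.0 J; V = 66.0 V.
C = 0.1814 F
0.1814 F × (1 mF / 0.001000 F) = 181.4 mF

181 mF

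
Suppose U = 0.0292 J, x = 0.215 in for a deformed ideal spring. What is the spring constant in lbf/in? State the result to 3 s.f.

Rearranging: k = 2U/x².
U = 0.0292 J; x = 0.215 in = 0.005461 m.
k = 1958 N/m
1958 N/m × (1 lbf/in / 175.1 N/m) = 11.18 lbf/in

11.2 lbf/in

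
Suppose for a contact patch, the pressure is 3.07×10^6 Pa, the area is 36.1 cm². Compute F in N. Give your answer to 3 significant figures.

11100 N

Rearranging: F = P·A.
P = 3.07×10^6 Pa; A = 36.1 cm² = 0.003610 m².
F = 11083 N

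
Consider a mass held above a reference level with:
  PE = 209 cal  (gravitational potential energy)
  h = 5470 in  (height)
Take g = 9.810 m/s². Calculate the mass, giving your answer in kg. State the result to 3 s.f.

0.642 kg

Solving PE = m·g·h for m: m = PE/(g·h).
PE = 209 cal = 874.5 J; h = 5470 in = 138.9 m; g = 9.810 m/s².
m = 0.6416 kg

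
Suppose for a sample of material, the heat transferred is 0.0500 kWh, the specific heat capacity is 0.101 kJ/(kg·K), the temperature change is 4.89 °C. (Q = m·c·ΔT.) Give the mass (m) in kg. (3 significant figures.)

Solving Q = m·c·ΔT for m: m = Q/(c·ΔT).
Q = 0.0500 kWh = 1.800×10^5 J; c = 0.101 kJ/(kg·K) = 101.0 J/(kg·K); ΔT = 4.89 °C = 4.890 K.
m = 364.5 kg

364 kg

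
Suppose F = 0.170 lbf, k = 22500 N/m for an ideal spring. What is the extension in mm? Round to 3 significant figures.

From Hooke's law: x = F/k.
F = 0.170 lbf = 0.7562 N; k = 22500 N/m.
x = 3.361×10^-5 m
3.361×10^-5 m × (1 mm / 0.001000 m) = 0.03361 mm

0.0336 mm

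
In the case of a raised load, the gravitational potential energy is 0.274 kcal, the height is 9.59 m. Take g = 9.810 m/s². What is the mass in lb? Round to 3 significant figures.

Rearranging PE = m·g·h for m: m = PE/(g·h).
PE = 0.274 kcal = 1146 J; h = 9.59 m; g = 9.810 m/s².
m = 12.19 kg
12.19 kg × (1 lb / 0.4536 kg) = 26.87 lb

26.9 lb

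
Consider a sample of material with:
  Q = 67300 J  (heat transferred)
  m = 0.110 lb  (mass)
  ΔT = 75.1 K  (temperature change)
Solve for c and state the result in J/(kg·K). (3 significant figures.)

18000 J/(kg·K)

Rearranging: c = Q/(m·ΔT).
Q = 67300 J; m = 0.110 lb = 0.04990 kg; ΔT = 75.1 K.
c = 17960 J/(kg·K)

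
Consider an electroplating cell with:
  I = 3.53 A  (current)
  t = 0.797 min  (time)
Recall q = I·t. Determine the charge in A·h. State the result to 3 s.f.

q is given directly by: q = It.
I = 3.53 A; t = 0.797 min = 47.82 s.
q = 168.8 C
168.8 C × (1 A·h / 3600 C) = 0.04689 A·h

0.0469 A·h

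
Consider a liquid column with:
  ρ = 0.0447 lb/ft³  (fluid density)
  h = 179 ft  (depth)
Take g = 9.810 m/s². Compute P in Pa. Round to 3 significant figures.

383 Pa

P is given directly by: P = ρgh.
ρ = 0.0447 lb/ft³ = 0.7160 kg/m³; h = 179 ft = 54.56 m; g = 9.810 m/s².
P = 383.2 Pa  (the unit combination reduces to kg/(m·s²) = Pa)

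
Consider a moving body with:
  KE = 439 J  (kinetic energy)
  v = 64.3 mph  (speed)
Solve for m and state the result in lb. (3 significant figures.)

Rearranging: m = 2·KE/v².
KE = 439 J; v = 64.3 mph = 28.74 m/s.
m = 1.063 kg
1.063 kg × (1 lb / 0.4536 kg) = 2.343 lb

2.34 lb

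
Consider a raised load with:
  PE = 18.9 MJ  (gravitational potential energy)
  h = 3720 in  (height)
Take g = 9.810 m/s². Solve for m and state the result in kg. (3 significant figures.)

Solving PE = m·g·h for m: m = PE/(g·h).
PE = 18.9 MJ = 1.890×10^7 J; h = 3720 in = 94.49 m; g = 9.810 m/s².
m = 20390 kg

20400 kg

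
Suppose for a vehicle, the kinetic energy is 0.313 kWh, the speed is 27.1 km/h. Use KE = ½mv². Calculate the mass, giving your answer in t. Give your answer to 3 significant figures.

39.8 t

Solving KE = ½mv² for m: m = 2·KE/v².
KE = 0.313 kWh = 1.127×10^6 J; v = 27.1 km/h = 7.528 m/s.
m = 39769 kg
39769 kg × (1 t / 1000 kg) = 39.77 t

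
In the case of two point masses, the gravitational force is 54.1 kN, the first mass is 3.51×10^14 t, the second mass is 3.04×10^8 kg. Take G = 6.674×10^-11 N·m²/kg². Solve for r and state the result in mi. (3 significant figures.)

225 mi

From Newton's law of gravitation: r = √(G·m₁m₂/F).
F = 54.1 kN = 54100 N; m₁ = 3.51×10^14 t = 3.510×10^17 kg; m₂ = 3.04×10^8 kg; G = 6.674×10^-11 N·m²/kg².
r = 3.628×10^5 m
3.628×10^5 m × (1 mi / 1609 m) = 225.4 mi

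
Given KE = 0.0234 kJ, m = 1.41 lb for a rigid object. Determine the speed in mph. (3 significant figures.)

Rearranging: v = √(2·KE/m).
KE = 0.0234 kJ = 23.40 J; m = 1.41 lb = 0.6396 kg.
v = 8.554 m/s
8.554 m/s × (1 mph / 0.4470 m/s) = 19.14 mph

19.1 mph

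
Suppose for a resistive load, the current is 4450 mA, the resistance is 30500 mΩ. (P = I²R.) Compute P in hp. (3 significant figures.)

Directly: P = I²R.
I = 4450 mA = 4.450 A; R = 30500 mΩ = 30.50 Ω.
P = 604.0 W
604.0 W × (1 hp / 745.7 W) = 0.8099 hp

0.810 hp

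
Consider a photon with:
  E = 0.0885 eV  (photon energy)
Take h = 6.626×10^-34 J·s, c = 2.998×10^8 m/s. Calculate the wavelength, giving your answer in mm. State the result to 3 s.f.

0.0140 mm

Rearranging E = h·c/λ for λ: λ = hc/E.
E = 0.0885 eV = 1.418×10^-20 J; h = 6.626×10^-34 J·s; c = 2.998×10^8 m/s.
λ = 1.401×10^-5 m
1.401×10^-5 m × (1 mm / 0.001000 m) = 0.01401 mm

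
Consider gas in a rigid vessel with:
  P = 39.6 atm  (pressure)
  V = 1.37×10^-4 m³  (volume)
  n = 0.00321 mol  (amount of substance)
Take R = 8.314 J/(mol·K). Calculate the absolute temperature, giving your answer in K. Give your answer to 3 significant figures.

20600 K

From the ideal-gas law: T = PV/(nR).
P = 39.6 atm = 4.012×10^6 Pa; V = 1.37×10^-4 m³; n = 0.00321 mol; R = 8.314 J/(mol·K).
T = 20598 K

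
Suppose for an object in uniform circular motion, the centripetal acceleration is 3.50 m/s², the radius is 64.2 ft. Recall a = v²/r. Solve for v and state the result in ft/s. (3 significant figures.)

27.2 ft/s

Solving a = v²/r for v: v = √(a·r).
a = 3.50 m/s²; r = 64.2 ft = 19.57 m.
v = 8.276 m/s
8.276 m/s × (1 ft/s / 0.3048 m/s) = 27.15 ft/s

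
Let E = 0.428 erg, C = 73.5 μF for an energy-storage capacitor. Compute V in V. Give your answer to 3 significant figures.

0.0341 V

Rearranging: V = √(2E/C).
E = 0.428 erg = 4.280×10^-8 J; C = 73.5 μF = 7.350×10^-5 F.
V = 0.03413 V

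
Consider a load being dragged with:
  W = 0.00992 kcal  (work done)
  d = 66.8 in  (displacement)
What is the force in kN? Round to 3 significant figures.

Rearranging W = F·d for F: F = W/d.
W = 0.00992 kcal = 41.51 J; d = 66.8 in = 1.697 m.
F = 24.46 N
24.46 N × (1 kN / 1000 N) = 0.02446 kN

0.0245 kN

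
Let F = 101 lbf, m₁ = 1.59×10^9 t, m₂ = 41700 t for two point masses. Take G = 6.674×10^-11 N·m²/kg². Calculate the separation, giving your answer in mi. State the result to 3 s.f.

From Newton's law of gravitation: r = √(G·m₁m₂/F).
F = 101 lbf = 449.3 N; m₁ = 1.59×10^9 t = 1.590×10^12 kg; m₂ = 41700 t = 4.170×10^7 kg; G = 6.674×10^-11 N·m²/kg².
r = 3138 m
3138 m × (1 mi / 1609 m) = 1.950 mi

1.95 mi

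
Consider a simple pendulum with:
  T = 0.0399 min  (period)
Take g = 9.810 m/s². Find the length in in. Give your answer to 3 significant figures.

Rearranging T = 2π√(L/g) for L: L = g·(T/2π)².
T = 0.0399 min = 2.394 s; g = 9.810 m/s².
L = 1.424 m
1.424 m × (1 in / 0.02540 m) = 56.07 in

56.1 in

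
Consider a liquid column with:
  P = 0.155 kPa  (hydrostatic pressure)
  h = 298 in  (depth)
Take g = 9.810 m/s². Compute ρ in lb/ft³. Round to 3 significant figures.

0.130 lb/ft³

Rearranging: ρ = P/(g·h).
P = 0.155 kPa = 155.0 Pa; h = 298 in = 7.569 m; g = 9.810 m/s².
ρ = 2.087 kg/m³
2.087 kg/m³ × (1 lb/ft³ / 16.02 kg/m³) = 0.1303 lb/ft³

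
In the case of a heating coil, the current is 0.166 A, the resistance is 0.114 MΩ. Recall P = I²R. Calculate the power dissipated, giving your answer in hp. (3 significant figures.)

4.21 hp

Directly: P = I²R.
I = 0.166 A; R = 0.114 MΩ = 1.140×10^5 Ω.
P = 3141 W
3141 W × (1 hp / 745.7 W) = 4.213 hp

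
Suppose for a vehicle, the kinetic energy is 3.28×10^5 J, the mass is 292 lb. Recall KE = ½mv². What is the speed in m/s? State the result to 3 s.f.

70.4 m/s

Rearranging KE = ½mv² for v: v = √(2·KE/m).
KE = 3.28×10^5 J; m = 292 lb = 132.4 kg.
v = 70.38 m/s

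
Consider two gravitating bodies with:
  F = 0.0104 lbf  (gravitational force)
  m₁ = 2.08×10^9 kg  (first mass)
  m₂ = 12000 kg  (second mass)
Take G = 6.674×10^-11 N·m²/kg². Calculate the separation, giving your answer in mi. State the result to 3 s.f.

From Newton's law of gravitation: r = √(G·m₁m₂/F).
F = 0.0104 lbf = 0.04626 N; m₁ = 2.08×10^9 kg; m₂ = 12000 kg; G = 6.674×10^-11 N·m²/kg².
r = 189.8 m
189.8 m × (1 mi / 1609 m) = 0.1179 mi

0.118 mi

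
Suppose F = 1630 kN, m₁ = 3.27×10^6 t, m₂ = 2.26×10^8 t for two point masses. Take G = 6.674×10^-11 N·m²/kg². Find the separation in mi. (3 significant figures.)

Rearranging F = G·m₁·m₂/r² for r: r = √(G·m₁m₂/F).
F = 1630 kN = 1.630×10^6 N; m₁ = 3.27×10^6 t = 3.270×10^9 kg; m₂ = 2.26×10^8 t = 2.260×10^11 kg; G = 6.674×10^-11 N·m²/kg².
r = 174.0 m
174.0 m × (1 mi / 1609 m) = 0.1081 mi

0.108 mi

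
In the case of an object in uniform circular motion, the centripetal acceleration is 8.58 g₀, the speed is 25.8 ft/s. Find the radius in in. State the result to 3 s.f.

28.9 in

Solving a = v²/r for r: r = v²/a.
a = 8.58 g₀ = 84.14 m/s²; v = 25.8 ft/s = 7.864 m/s.
r = 0.7350 m
0.7350 m × (1 in / 0.02540 m) = 28.94 in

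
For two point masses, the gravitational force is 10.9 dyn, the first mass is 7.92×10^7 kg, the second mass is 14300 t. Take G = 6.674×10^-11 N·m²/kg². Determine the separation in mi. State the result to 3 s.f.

16.4 mi

From Newton's law of gravitation: r = √(G·m₁m₂/F).
F = 10.9 dyn = 1.090×10^-4 N; m₁ = 7.92×10^7 kg; m₂ = 14300 t = 1.430×10^7 kg; G = 6.674×10^-11 N·m²/kg².
r = 26334 m
26334 m × (1 mi / 1609 m) = 16.36 mi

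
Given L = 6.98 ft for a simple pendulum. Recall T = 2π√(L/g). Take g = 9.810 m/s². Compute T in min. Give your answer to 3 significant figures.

Directly: T = 2π√(L/g).
L = 6.98 ft = 2.128 m; g = 9.810 m/s².
T = 2.926 s
2.926 s × (1 min / 60.00 s) = 0.04877 min

0.0488 min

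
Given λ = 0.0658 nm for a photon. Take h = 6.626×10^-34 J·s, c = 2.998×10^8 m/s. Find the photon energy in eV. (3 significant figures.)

18800 eV

E is given directly by: E = hc/λ.
λ = 0.0658 nm = 6.580×10^-11 m; h = 6.626×10^-34 J·s; c = 2.998×10^8 m/s.
E = 3.019×10^-15 J
3.019×10^-15 J × (1 eV / 1.602×10^-19 J) = 18843 eV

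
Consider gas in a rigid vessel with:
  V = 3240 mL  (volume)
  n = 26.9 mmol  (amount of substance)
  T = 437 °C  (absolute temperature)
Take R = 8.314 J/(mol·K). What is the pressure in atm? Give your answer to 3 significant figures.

0.484 atm

From the ideal-gas law: P = nRT/V.
V = 3240 mL = 0.003240 m³; n = 26.9 mmol = 0.02690 mol; T = 437 °C = 710.1 K; R = 8.314 J/(mol·K).
P = 49019 Pa  (the unit combination reduces to kg/(m·s²) = Pa)
49019 Pa × (1 atm / 1.013×10^5 Pa) = 0.4838 atm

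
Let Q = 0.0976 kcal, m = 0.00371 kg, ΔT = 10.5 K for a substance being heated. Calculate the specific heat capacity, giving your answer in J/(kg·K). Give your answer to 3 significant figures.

Rearranging: c = Q/(m·ΔT).
Q = 0.0976 kcal = 408.4 J; m = 0.00371 kg; ΔT = 10.5 K.
c = 10483 J/(kg·K)

10500 J/(kg·K)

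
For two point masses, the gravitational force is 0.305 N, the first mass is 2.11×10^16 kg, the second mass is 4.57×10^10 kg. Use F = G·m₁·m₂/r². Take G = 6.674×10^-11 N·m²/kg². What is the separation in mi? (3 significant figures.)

2.85×10^5 mi

From Newton's law of gravitation: r = √(G·m₁m₂/F).
F = 0.305 N; m₁ = 2.11×10^16 kg; m₂ = 4.57×10^10 kg; G = 6.674×10^-11 N·m²/kg².
r = 4.593×10^8 m
4.593×10^8 m × (1 mi / 1609 m) = 2.854×10^5 mi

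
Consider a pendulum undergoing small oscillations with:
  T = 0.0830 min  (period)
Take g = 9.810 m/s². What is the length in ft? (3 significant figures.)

Rearranging T = 2π√(L/g) for L: L = g·(T/2π)².
T = 0.0830 min = 4.980 s; g = 9.810 m/s².
L = 6.163 m
6.163 m × (1 ft / 0.3048 m) = 20.22 ft

20.2 ft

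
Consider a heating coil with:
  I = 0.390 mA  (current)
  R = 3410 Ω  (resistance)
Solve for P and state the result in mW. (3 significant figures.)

0.519 mW

P is given directly by: P = I²R.
I = 0.390 mA = 3.900×10^-4 A; R = 3410 Ω.
P = 5.187×10^-4 W
5.187×10^-4 W × (1 mW / 0.001000 W) = 0.5187 mW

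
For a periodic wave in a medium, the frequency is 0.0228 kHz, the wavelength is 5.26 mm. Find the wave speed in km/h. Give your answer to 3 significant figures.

Directly: v = fλ.
f = 0.0228 kHz = 22.80 Hz; λ = 5.26 mm = 0.005260 m.
v = 0.1199 m/s
0.1199 m/s × (1 km/h / 0.2778 m/s) = 0.4317 km/h

0.432 km/h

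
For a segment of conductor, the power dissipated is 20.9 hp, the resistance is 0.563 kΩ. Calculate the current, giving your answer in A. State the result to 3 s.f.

Solving P = I²R for I: I = √(P/R).
P = 20.9 hp = 15585 W; R = 0.563 kΩ = 563.0 Ω.
I = 5.261 A

5.26 A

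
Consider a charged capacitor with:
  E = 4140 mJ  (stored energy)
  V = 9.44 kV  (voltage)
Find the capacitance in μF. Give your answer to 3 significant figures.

0.0929 μF

Solving E = ½C·V² for C: C = 2E/V².
E = 4140 mJ = 4.140 J; V = 9.44 kV = 9440 V.
C = 9.292×10^-8 F
9.292×10^-8 F × (1 μF / 1.000×10^-6 F) = 0.09292 μF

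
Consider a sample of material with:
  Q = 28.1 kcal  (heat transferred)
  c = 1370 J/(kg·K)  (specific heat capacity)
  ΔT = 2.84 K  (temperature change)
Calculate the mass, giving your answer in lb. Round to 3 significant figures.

66.6 lb

Solving Q = m·c·ΔT for m: m = Q/(c·ΔT).
Q = 28.1 kcal = 1.176×10^5 J; c = 1370 J/(kg·K); ΔT = 2.84 K.
m = 30.22 kg
30.22 kg × (1 lb / 0.4536 kg) = 66.62 lb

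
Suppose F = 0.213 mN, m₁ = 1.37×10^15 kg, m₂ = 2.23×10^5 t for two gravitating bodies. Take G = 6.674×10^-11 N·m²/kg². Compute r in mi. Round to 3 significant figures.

From Newton's law of gravitation: r = √(G·m₁m₂/F).
F = 0.213 mN = 2.130×10^-4 N; m₁ = 1.37×10^15 kg; m₂ = 2.23×10^5 t = 2.230×10^8 kg; G = 6.674×10^-11 N·m²/kg².
r = 3.094×10^8 m
3.094×10^8 m × (1 mi / 1609 m) = 1.923×10^5 mi

1.92×10^5 mi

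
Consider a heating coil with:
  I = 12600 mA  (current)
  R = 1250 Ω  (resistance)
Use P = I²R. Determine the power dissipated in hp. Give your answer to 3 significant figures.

P is given directly by: P = I²R.
I = 12600 mA = 12.60 A; R = 1250 Ω.
P = 1.984×10^5 W
1.984×10^5 W × (1 hp / 745.7 W) = 266.1 hp

266 hp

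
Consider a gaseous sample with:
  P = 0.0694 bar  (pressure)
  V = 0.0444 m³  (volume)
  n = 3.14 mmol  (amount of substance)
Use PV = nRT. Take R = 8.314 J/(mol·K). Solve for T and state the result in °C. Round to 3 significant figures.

From the ideal-gas law: T = PV/(nR).
P = 0.0694 bar = 6940 Pa; V = 0.0444 m³; n = 3.14 mmol = 0.003140 mol; R = 8.314 J/(mol·K).
T = 11803 K
11803 K − 273.15 = 11530 °C

11500 °C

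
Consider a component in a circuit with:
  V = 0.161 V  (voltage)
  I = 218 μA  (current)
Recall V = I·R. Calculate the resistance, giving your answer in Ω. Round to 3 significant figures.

739 Ω

Rearranging: R = V/I.
V = 0.161 V; I = 218 μA = 2.180×10^-4 A.
R = 738.5 Ω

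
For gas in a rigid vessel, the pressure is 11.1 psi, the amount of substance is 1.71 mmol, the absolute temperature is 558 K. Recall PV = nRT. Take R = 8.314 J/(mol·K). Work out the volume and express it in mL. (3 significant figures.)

104 mL

Rearranging PV = nRT for V: V = nRT/P.
P = 11.1 psi = 76532 Pa; n = 1.71 mmol = 0.001710 mol; T = 558 K; R = 8.314 J/(mol·K).
V = 1.037×10^-4 m³
1.037×10^-4 m³ × (1 mL / 1.000×10^-6 m³) = 103.7 mL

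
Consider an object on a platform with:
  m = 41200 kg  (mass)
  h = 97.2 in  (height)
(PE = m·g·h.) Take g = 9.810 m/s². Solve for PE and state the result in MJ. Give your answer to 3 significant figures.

0.998 MJ

Directly: PE = mgh.
m = 41200 kg; h = 97.2 in = 2.469 m; g = 9.810 m/s².
PE = 9.979×10^5 J
9.979×10^5 J × (1 MJ / 1.000×10^6 J) = 0.9979 MJ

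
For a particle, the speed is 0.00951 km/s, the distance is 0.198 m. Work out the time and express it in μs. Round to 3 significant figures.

Rearranging: t = d/v.
v = 0.00951 km/s = 9.510 m/s; d = 0.198 m.
t = 0.02082 s
0.02082 s × (1 μs / 1.000×10^-6 s) = 20820 μs

20800 μs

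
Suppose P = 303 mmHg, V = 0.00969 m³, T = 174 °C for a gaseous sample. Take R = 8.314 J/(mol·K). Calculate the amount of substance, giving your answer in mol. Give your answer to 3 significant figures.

0.105 mol

Rearranging: n = PV/(RT).
P = 303 mmHg = 40397 Pa; V = 0.00969 m³; T = 174 °C = 447.1 K; R = 8.314 J/(mol·K).
n = 0.1053 mol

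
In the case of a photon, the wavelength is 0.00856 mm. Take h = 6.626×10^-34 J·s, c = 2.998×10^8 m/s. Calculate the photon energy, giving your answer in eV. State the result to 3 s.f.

Directly: E = hc/λ.
λ = 0.00856 mm = 8.560×10^-6 m; h = 6.626×10^-34 J·s; c = 2.998×10^8 m/s.
E = 2.321×10^-20 J
2.321×10^-20 J × (1 eV / 1.602×10^-19 J) = 0.1448 eV

0.145 eV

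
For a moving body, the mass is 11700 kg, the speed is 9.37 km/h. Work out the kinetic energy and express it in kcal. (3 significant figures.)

Directly: KE = ½mv².
m = 11700 kg; v = 9.37 km/h = 2.603 m/s.
KE = 39631 J
39631 J × (1 kcal / 4184 J) = 9.472 kcal

9.47 kcal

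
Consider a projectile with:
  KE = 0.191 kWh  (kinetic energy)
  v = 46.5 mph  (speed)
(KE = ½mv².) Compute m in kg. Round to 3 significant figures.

Rearranging: m = 2·KE/v².
KE = 0.191 kWh = 6.876×10^5 J; v = 46.5 mph = 20.79 m/s.
m = 3182 kg

3180 kg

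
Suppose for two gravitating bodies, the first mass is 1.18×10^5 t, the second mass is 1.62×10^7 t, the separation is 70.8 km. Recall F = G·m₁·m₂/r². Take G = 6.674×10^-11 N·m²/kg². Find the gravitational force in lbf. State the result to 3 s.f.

0.00572 lbf

F is given directly by: F = Gm₁m₂/r².
m₁ = 1.18×10^5 t = 1.180×10^8 kg; m₂ = 1.62×10^7 t = 1.620×10^10 kg; r = 70.8 km = 70800 m; G = 6.674×10^-11 N·m²/kg².
F = 0.02545 N
0.02545 N × (1 lbf / 4.448 N) = 0.005722 lbf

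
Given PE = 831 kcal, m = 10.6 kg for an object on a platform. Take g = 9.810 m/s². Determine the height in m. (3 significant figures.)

33400 m

Rearranging PE = m·g·h for h: h = PE/(m·g).
PE = 831 kcal = 3.477×10^6 J; m = 10.6 kg; g = 9.810 m/s².
h = 33436 m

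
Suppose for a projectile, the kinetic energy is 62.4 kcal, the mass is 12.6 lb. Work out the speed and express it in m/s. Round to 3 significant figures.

302 m/s

Solving KE = ½mv² for v: v = √(2·KE/m).
KE = 62.4 kcal = 2.611×10^5 J; m = 12.6 lb = 5.715 kg.
v = 302.3 m/s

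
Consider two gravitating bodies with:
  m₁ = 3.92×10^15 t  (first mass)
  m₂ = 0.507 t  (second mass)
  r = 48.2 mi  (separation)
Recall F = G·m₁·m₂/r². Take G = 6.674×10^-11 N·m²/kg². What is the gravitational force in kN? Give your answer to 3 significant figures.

From Newton's law of gravitation: F = Gm₁m₂/r².
m₁ = 3.92×10^15 t = 3.920×10^18 kg; m₂ = 0.507 t = 507.0 kg; r = 48.2 mi = 77570 m; G = 6.674×10^-11 N·m²/kg².
F = 22.04 N
22.04 N × (1 kN / 1000 N) = 0.02204 kN

0.0220 kN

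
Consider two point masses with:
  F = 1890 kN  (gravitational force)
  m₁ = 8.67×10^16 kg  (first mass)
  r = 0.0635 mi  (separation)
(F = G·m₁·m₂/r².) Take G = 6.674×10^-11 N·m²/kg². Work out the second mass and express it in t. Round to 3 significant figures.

Rearranging F = G·m₁·m₂/r² for m₂: m₂ = F·r²/(G·m₁).
F = 1890 kN = 1.890×10^6 N; m₁ = 8.67×10^16 kg; r = 0.0635 mi = 102.2 m; G = 6.674×10^-11 N·m²/kg².
m₂ = 3411 kg
3411 kg × (1 t / 1000 kg) = 3.411 t

3.41 t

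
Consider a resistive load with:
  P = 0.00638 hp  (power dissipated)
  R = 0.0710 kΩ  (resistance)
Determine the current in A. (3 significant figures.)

0.259 A

Rearranging: I = √(P/R).
P = 0.00638 hp = 4.758 W; R = 0.0710 kΩ = 71.00 Ω.
I = 0.2589 A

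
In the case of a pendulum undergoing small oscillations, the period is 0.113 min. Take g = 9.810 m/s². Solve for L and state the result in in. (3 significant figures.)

450 in

Rearranging: L = g·(T/2π)².
T = 0.113 min = 6.780 s; g = 9.810 m/s².
L = 11.42 m
11.42 m × (1 in / 0.02540 m) = 449.7 in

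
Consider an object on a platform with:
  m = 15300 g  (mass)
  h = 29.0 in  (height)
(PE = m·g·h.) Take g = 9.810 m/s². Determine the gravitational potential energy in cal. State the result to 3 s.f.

26.4 cal

PE is given directly by: PE = mgh.
m = 15300 g = 15.30 kg; h = 29.0 in = 0.7366 m; g = 9.810 m/s².
PE = 110.6 J
110.6 J × (1 cal / 4.184 J) = 26.42 cal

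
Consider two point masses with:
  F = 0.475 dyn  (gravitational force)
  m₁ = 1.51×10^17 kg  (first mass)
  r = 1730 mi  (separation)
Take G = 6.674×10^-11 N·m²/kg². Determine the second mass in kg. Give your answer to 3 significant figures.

Rearranging F = G·m₁·m₂/r² for m₂: m₂ = F·r²/(G·m₁).
F = 0.475 dyn = 4.750×10^-6 N; m₁ = 1.51×10^17 kg; r = 1730 mi = 2.784×10^6 m; G = 6.674×10^-11 N·m²/kg².
m₂ = 3.654 kg

3.65 kg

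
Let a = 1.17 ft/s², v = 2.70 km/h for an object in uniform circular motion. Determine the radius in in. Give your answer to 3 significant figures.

62.1 in

Solving a = v²/r for r: r = v²/a.
a = 1.17 ft/s² = 0.3566 m/s²; v = 2.70 km/h = 0.7500 m/s.
r = 1.577 m
1.577 m × (1 in / 0.02540 m) = 62.10 in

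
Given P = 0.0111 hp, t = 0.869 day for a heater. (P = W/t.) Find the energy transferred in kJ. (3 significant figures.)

Rearranging: W = P·t.
P = 0.0111 hp = 8.277 W; t = 0.869 day = 75082 s.
W = 6.215×10^5 J
6.215×10^5 J × (1 kJ / 1000 J) = 621.5 kJ

621 kJ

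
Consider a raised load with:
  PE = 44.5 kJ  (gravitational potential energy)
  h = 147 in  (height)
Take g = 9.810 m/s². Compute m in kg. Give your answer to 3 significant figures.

1210 kg

Rearranging PE = m·g·h for m: m = PE/(g·h).
PE = 44.5 kJ = 44500 J; h = 147 in = 3.734 m; g = 9.810 m/s².
m = 1215 kg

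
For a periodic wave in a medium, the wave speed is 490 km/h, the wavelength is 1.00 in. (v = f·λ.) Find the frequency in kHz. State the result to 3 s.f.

5.36 kHz

Rearranging: f = v/λ.
v = 490 km/h = 136.1 m/s; λ = 1.00 in = 0.02540 m.
f = 5359 Hz
5359 Hz × (1 kHz / 1000 Hz) = 5.359 kHz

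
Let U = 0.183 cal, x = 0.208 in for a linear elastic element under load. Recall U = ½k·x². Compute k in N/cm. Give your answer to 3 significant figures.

549 N/cm

Solving U = ½k·x² for k: k = 2U/x².
U = 0.183 cal = 0.7657 J; x = 0.208 in = 0.005283 m.
k = 54863 N/m
54863 N/m × (1 N/cm / 100.0 N/m) = 548.6 N/cm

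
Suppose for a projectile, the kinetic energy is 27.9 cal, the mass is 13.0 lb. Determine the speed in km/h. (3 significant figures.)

22.7 km/h

Rearranging: v = √(2·KE/m).
KE = 27.9 cal = 116.7 J; m = 13.0 lb = 5.897 kg.
v = 6.292 m/s
6.292 m/s × (1 km/h / 0.2778 m/s) = 22.65 km/h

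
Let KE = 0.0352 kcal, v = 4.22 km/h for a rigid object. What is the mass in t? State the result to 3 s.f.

0.214 t

Rearranging KE = ½mv² for m: m = 2·KE/v².
KE = 0.0352 kcal = 147.3 J; v = 4.22 km/h = 1.172 m/s.
m = 214.4 kg
214.4 kg × (1 t / 1000 kg) = 0.2144 t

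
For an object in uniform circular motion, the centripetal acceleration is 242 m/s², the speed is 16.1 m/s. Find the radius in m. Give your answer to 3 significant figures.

Solving a = v²/r for r: r = v²/a.
a = 242 m/s²; v = 16.1 m/s.
r = 1.071 m

1.07 m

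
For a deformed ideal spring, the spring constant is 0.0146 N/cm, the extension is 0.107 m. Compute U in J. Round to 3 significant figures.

Directly: U = ½kx².
k = 0.0146 N/cm = 1.460 N/m; x = 0.107 m.
U = 0.008358 J

0.00836 J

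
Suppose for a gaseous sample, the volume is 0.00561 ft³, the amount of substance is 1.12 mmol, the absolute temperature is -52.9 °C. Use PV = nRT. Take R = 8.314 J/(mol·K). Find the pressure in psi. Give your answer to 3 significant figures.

From the ideal-gas law: P = nRT/V.
V = 0.00561 ft³ = 1.589×10^-4 m³; n = 1.12 mmol = 0.001120 mol; T = -52.9 °C = 220.2 K; R = 8.314 J/(mol·K).
P = 12910 Pa
12910 Pa × (1 psi / 6895 Pa) = 1.872 psi

1.87 psi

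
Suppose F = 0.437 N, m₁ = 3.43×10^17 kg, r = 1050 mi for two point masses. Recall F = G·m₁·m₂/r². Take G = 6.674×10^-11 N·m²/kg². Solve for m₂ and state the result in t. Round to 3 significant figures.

From Newton's law of gravitation: m₂ = F·r²/(G·m₁).
F = 0.437 N; m₁ = 3.43×10^17 kg; r = 1050 mi = 1.690×10^6 m; G = 6.674×10^-11 N·m²/kg².
m₂ = 54510 kg
54510 kg × (1 t / 1000 kg) = 54.51 t

54.5 t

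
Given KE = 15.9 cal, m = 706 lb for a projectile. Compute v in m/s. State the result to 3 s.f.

0.645 m/s

Solving KE = ½mv² for v: v = √(2·KE/m).
KE = 15.9 cal = 66.53 J; m = 706 lb = 320.2 kg.
v = 0.6446 m/s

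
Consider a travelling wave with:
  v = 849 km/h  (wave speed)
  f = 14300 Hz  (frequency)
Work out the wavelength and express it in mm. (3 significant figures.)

Rearranging: λ = v/f.
v = 849 km/h = 235.8 m/s; f = 14300 Hz.
λ = 0.01649 m
0.01649 m × (1 mm / 0.001000 m) = 16.49 mm

16.5 mm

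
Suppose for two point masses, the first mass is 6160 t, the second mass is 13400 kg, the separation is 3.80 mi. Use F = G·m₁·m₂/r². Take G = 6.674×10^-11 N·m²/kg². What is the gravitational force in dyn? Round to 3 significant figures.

0.0147 dyn

From Newton's law of gravitation: F = Gm₁m₂/r².
m₁ = 6160 t = 6.160×10^6 kg; m₂ = 13400 kg; r = 3.80 mi = 6116 m; G = 6.674×10^-11 N·m²/kg².
F = 1.473×10^-7 N
1.473×10^-7 N × (1 dyn / 1.000×10^-5 N) = 0.01473 dyn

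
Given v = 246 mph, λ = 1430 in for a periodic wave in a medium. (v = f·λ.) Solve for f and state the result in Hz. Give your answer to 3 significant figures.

Rearranging: f = v/λ.
v = 246 mph = 110.0 m/s; λ = 1430 in = 36.32 m.
f = 3.028 Hz

3.03 Hz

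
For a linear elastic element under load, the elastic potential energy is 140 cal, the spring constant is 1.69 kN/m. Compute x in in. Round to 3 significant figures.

Rearranging: x = √(2U/k).
U = 140 cal = 585.8 J; k = 1.69 kN/m = 1690 N/m.
x = 0.8326 m
0.8326 m × (1 in / 0.02540 m) = 32.78 in

32.8 in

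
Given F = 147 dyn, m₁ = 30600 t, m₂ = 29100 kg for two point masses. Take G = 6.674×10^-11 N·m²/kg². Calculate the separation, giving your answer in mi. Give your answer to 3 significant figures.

From Newton's law of gravitation: r = √(G·m₁m₂/F).
F = 147 dyn = 0.001470 N; m₁ = 30600 t = 3.060×10^7 kg; m₂ = 29100 kg; G = 6.674×10^-11 N·m²/kg².
r = 201.1 m
201.1 m × (1 mi / 1609 m) = 0.1249 mi

0.125 mi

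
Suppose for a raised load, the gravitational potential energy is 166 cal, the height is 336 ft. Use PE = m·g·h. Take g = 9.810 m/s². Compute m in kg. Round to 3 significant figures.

Rearranging PE = m·g·h for m: m = PE/(g·h).
PE = 166 cal = 694.5 J; h = 336 ft = 102.4 m; g = 9.810 m/s².
m = 0.6913 kg

0.691 kg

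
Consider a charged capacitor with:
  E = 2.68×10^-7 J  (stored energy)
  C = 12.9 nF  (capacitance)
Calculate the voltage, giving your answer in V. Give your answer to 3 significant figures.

6.45 V

Rearranging E = ½C·V² for V: V = √(2E/C).
E = 2.68×10^-7 J; C = 12.9 nF = 1.290×10^-8 F.
V = 6.446 V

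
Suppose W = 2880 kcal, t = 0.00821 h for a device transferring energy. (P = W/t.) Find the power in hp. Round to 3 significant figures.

P is given directly by: P = W/t.
W = 2880 kcal = 1.205×10^7 J; t = 0.00821 h = 29.56 s.
P = 4.077×10^5 W
4.077×10^5 W × (1 hp / 745.7 W) = 546.7 hp

547 hp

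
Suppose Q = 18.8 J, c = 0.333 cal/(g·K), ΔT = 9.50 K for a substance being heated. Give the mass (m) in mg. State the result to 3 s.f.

Solving Q = m·c·ΔT for m: m = Q/(c·ΔT).
Q = 18.8 J; c = 0.333 cal/(g·K) = 1393 J/(kg·K); ΔT = 9.50 K.
m = 0.001420 kg
0.001420 kg × (1 mg / 1.000×10^-6 kg) = 1420 mg

1420 mg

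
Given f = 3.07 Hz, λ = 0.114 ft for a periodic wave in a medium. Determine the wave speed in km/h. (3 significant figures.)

v is given directly by: v = fλ.
f = 3.07 Hz; λ = 0.114 ft = 0.03475 m.
v = 0.1067 m/s
0.1067 m/s × (1 km/h / 0.2778 m/s) = 0.3840 km/h

0.384 km/h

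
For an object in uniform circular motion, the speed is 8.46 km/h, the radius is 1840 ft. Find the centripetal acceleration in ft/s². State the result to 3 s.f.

0.0323 ft/s²

Directly: a = v²/r.
v = 8.46 km/h = 2.350 m/s; r = 1840 ft = 560.8 m.
a = 0.009847 m/s²
0.009847 m/s² × (1 ft/s² / 0.3048 m/s²) = 0.03231 ft/s²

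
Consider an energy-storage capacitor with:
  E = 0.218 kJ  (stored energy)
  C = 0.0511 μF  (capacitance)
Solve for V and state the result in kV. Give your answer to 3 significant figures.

Solving E = ½C·V² for V: V = √(2E/C).
E = 0.218 kJ = 218.0 J; C = 0.0511 μF = 5.110×10^-8 F.
V = 92370 V
92370 V × (1 kV / 1000 V) = 92.37 kV

92.4 kV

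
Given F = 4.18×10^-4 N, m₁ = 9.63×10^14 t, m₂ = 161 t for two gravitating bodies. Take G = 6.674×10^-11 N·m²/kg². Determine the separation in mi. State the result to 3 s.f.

Rearranging: r = √(G·m₁m₂/F).
F = 4.18×10^-4 N; m₁ = 9.63×10^14 t = 9.630×10^17 kg; m₂ = 161 t = 1.610×10^5 kg; G = 6.674×10^-11 N·m²/kg².
r = 1.573×10^8 m
1.573×10^8 m × (1 mi / 1609 m) = 97765 mi

97800 mi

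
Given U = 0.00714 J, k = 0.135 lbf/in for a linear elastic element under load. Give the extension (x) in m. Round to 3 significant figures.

0.0246 m

Rearranging: x = √(2U/k).
U = 0.00714 J; k = 0.135 lbf/in = 23.64 N/m.
x = 0.02458 m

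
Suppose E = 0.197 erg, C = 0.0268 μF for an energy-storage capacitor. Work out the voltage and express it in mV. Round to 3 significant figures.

1210 mV

Rearranging: V = √(2E/C).
E = 0.197 erg = 1.970×10^-8 J; C = 0.0268 μF = 2.680×10^-8 F.
V = 1.212 V
1.212 V × (1 mV / 0.001000 V) = 1212 mV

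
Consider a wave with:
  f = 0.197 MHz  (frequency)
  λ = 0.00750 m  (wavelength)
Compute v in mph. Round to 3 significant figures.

3310 mph

v is given directly by: v = fλ.
f = 0.197 MHz = 1.970×10^5 Hz; λ = 0.00750 m.
v = 1478 m/s
1478 m/s × (1 mph / 0.4470 m/s) = 3305 mph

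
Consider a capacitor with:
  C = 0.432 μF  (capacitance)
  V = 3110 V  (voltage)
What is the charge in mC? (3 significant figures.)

Solving C = Q/V for Q: Q = CV.
C = 0.432 μF = 4.320×10^-7 F; V = 3110 V.
Q = 0.001344 C  (the unit combination reduces to A·s = C)
0.001344 C × (1 mC / 0.001000 C) = 1.344 mC

1.34 mC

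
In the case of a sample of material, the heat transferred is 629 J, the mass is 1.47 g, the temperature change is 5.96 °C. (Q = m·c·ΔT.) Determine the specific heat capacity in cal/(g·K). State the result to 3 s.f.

Solving Q = m·c·ΔT for c: c = Q/(m·ΔT).
Q = 629 J; m = 1.47 g = 0.001470 kg; ΔT = 5.96 °C = 5.960 K.
c = 71794 J/(kg·K)
71794 J/(kg·K) × (1 cal/(g·K) / 4184 J/(kg·K)) = 17.16 cal/(g·K)

17.2 cal/(g·K)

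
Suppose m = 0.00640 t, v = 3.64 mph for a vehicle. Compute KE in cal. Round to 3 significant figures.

Directly: KE = ½mv².
m = 0.00640 t = 6.400 kg; v = 3.64 mph = 1.627 m/s.
KE = 8.473 J
8.473 J × (1 cal / 4.184 J) = 2.025 cal

2.03 cal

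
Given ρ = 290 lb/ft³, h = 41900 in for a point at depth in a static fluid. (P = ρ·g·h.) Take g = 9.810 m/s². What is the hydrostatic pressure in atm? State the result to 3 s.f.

Directly: P = ρgh.
ρ = 290 lb/ft³ = 4645 kg/m³; h = 41900 in = 1064 m; g = 9.810 m/s².
P = 4.850×10^7 Pa  (the unit combination reduces to kg/(m·s²) = Pa)
4.850×10^7 Pa × (1 atm / 1.013×10^5 Pa) = 478.7 atm

479 atm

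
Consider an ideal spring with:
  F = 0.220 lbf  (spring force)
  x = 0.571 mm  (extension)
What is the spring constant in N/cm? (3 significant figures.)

From Hooke's law: k = F/x.
F = 0.220 lbf = 0.9786 N; x = 0.571 mm = 5.710×10^-4 m.
k = 1714 N/m
1714 N/m × (1 N/cm / 100.0 N/m) = 17.14 N/cm

17.1 N/cm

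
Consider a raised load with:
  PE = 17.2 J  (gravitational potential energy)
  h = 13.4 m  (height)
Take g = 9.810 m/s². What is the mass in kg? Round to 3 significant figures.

0.131 kg

Rearranging PE = m·g·h for m: m = PE/(g·h).
PE = 17.2 J; h = 13.4 m; g = 9.810 m/s².
m = 0.1308 kg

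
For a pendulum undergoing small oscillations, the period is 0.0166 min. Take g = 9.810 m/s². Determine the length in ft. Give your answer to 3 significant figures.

Rearranging: L = g·(T/2π)².
T = 0.0166 min = 0.9960 s; g = 9.810 m/s².
L = 0.2465 m
0.2465 m × (1 ft / 0.3048 m) = 0.8087 ft

0.809 ft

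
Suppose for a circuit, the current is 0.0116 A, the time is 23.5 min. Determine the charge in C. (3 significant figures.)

16.4 C

q is given directly by: q = It.
I = 0.0116 A; t = 23.5 min = 1410 s.
q = 16.36 C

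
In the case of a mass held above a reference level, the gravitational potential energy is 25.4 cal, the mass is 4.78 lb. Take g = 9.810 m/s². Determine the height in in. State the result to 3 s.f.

Rearranging PE = m·g·h for h: h = PE/(m·g).
PE = 25.4 cal = 106.3 J; m = 4.78 lb = 2.168 kg; g = 9.810 m/s².
h = 4.996 m
4.996 m × (1 in / 0.02540 m) = 196.7 in

197 in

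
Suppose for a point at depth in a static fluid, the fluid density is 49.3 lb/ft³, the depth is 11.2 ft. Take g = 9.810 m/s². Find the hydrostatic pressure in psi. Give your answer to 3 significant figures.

3.84 psi

P is given directly by: P = ρgh.
ρ = 49.3 lb/ft³ = 789.7 kg/m³; h = 11.2 ft = 3.414 m; g = 9.810 m/s².
P = 26447 Pa
26447 Pa × (1 psi / 6895 Pa) = 3.836 psi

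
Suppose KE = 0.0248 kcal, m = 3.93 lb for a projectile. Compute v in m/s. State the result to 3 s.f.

Rearranging: v = √(2·KE/m).
KE = 0.0248 kcal = 103.8 J; m = 3.93 lb = 1.783 kg.
v = 10.79 m/s

10.8 m/s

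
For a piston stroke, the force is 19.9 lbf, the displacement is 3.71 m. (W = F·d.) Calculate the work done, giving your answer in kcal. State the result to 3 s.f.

Directly: W = F·d.
F = 19.9 lbf = 88.52 N; d = 3.71 m.
W = 328.4 J
328.4 J × (1 kcal / 4184 J) = 0.07849 kcal

0.0785 kcal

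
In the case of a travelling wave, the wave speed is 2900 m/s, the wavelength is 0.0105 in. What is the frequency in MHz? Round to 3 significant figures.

Rearranging: f = v/λ.
v = 2900 m/s; λ = 0.0105 in = 2.667×10^-4 m.
f = 1.087×10^7 Hz
1.087×10^7 Hz × (1 MHz / 1.000×10^6 Hz) = 10.87 MHz

10.9 MHz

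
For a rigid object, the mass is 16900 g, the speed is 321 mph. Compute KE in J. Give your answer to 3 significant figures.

KE is given directly by: KE = ½mv².
m = 16900 g = 16.90 kg; v = 321 mph = 143.5 m/s.
KE = 1.740×10^5 J  (the unit combination reduces to kg·m²/s² = J)

1.74×10^5 J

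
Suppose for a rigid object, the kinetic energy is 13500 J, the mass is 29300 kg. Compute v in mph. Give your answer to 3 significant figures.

2.15 mph

Rearranging: v = √(2·KE/m).
KE = 13500 J; m = 29300 kg.
v = 0.9599 m/s
0.9599 m/s × (1 mph / 0.4470 m/s) = 2.147 mph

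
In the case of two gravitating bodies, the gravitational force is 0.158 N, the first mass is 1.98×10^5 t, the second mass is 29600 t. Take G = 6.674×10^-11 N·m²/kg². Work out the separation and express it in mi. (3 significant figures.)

0.978 mi

Solving F = G·m₁·m₂/r² for r: r = √(G·m₁m₂/F).
F = 0.158 N; m₁ = 1.98×10^5 t = 1.980×10^8 kg; m₂ = 29600 t = 2.960×10^7 kg; G = 6.674×10^-11 N·m²/kg².
r = 1573 m
1573 m × (1 mi / 1609 m) = 0.9777 mi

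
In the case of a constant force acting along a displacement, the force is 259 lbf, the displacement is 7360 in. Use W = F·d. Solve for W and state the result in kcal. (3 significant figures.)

51.5 kcal

Directly: W = F·d.
F = 259 lbf = 1152 N; d = 7360 in = 186.9 m.
W = 2.154×10^5 J
2.154×10^5 J × (1 kcal / 4184 J) = 51.48 kcal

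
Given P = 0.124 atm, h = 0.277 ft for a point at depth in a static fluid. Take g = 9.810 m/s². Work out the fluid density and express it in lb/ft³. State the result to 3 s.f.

Solving P = ρ·g·h for ρ: ρ = P/(g·h).
P = 0.124 atm = 12564 Pa; h = 0.277 ft = 0.08443 m; g = 9.810 m/s².
ρ = 15170 kg/m³
15170 kg/m³ × (1 lb/ft³ / 16.02 kg/m³) = 947.0 lb/ft³

947 lb/ft³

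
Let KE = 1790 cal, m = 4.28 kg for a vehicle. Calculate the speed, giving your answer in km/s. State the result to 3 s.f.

0.0592 km/s

Rearranging KE = ½mv² for v: v = √(2·KE/m).
KE = 1790 cal = 7489 J; m = 4.28 kg.
v = 59.16 m/s
59.16 m/s × (1 km/s / 1000 m/s) = 0.05916 km/s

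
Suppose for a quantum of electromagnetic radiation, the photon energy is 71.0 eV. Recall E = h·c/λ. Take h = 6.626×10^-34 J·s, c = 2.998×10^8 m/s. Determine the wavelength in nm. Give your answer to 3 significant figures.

17.5 nm

Solving E = h·c/λ for λ: λ = hc/E.
E = 71.0 eV = 1.138×10^-17 J; h = 6.626×10^-34 J·s; c = 2.998×10^8 m/s.
λ = 1.746×10^-8 m
1.746×10^-8 m × (1 nm / 1.000×10^-9 m) = 17.46 nm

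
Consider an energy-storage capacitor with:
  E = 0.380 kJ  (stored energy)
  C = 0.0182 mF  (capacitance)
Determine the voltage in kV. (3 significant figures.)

Rearranging: V = √(2E/C).
E = 0.380 kJ = 380.0 J; C = 0.0182 mF = 1.820×10^-5 F.
V = 6462 V
6462 V × (1 kV / 1000 V) = 6.462 kV

6.46 kV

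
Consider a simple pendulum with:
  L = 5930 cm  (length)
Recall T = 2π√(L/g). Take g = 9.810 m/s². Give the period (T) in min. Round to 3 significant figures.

0.257 min

Directly: T = 2π√(L/g).
L = 5930 cm = 59.30 m; g = 9.810 m/s².
T = 15.45 s
15.45 s × (1 min / 60.00 s) = 0.2575 min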